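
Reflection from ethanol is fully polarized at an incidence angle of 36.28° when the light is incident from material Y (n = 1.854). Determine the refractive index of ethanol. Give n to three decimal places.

n ≈ 1.361

At Brewster's angle, tan θ_B = n₂/n₁ with n₁ on the incident side (material Y) and n₂ on the transmitted side (ethanol).
n₂ = n₁ tan θ_B = 1.854 × tan 36.28° = 1.361.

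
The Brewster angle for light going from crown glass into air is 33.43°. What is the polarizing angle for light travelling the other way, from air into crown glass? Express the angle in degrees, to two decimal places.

θ_B' ≈ 56.57°

The two Brewster angles are complementary: θ_B' = 90° − θ_B = 90° − 33.43° = 56.57°.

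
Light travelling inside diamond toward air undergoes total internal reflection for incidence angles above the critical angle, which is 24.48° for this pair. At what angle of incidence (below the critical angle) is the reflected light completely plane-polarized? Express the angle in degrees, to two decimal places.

θ_B ≈ 22.51°

sin θ_c = n₂/n₁, so n₂/n₁ = sin 24.48° = 0.4144.
Brewster: tan θ_B = n₂/n₁ = 0.4144.
θ_B = arctan(0.4144) = 22.51°.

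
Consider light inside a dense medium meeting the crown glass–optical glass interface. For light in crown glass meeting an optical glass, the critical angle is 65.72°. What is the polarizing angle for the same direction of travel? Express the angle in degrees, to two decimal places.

n₂/n₁ = sin θ_c = sin 65.72° = 0.9115.
tan θ_B equals the same ratio, so θ_B = arctan(0.9115) = 42.35°.

θ_B ≈ 42.35°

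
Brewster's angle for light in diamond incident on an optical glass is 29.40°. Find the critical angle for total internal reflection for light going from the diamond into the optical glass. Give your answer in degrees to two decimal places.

n₂/n₁ = tan 29.40° = 0.5635; the critical angle satisfies sin θ_c = n₂/n₁.
θ_c = arcsin(0.5635) = 34.30°.

θ_c ≈ 34.30°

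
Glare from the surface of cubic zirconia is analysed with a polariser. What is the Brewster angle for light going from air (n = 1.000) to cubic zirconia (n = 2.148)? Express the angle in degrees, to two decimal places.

tan θ_B = n₂/n₁ = 2.148/1.000 = 2.1480. Taking the arctangent, θ_B = 65.04°.

θ_B ≈ 65.04°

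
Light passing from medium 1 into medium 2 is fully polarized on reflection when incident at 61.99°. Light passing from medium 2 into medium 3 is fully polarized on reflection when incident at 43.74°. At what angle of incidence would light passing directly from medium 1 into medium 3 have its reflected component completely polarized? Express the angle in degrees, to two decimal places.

n₂/n₁ = tan 61.99° = 1.8799 and n₃/n₂ = tan 43.74° = 0.9570.
n₃/n₁ = 1.7990. Then tan θ_B(1→3) = n₃/n₁, so θ_B(1→3) = arctan(1.7990) = 60.93°.

θ_B ≈ 60.93°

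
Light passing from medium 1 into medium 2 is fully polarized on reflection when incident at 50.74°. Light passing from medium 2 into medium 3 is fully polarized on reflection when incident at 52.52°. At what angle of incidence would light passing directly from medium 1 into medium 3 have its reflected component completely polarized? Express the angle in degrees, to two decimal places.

θ_B ≈ 57.92°

Each Brewster angle gives a ratio: n₂/n₁ = tan 50.74° = 1.2235, n₃/n₂ = tan 52.52° = 1.3042.
n₃/n₁ = 1.5957. Then tan θ_B(1→3) = n₃/n₁, so θ_B(1→3) = arctan(1.5957) = 57.92°.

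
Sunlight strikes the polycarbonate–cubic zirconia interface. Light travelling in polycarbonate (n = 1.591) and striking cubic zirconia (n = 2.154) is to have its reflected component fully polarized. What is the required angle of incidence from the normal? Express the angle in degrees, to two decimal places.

Brewster's condition: tan θ_B = n₂/n₁ = 2.154/1.591 = 1.3539.
So θ_B = arctan 1.3539 = 53.55°.

θ_B ≈ 53.55°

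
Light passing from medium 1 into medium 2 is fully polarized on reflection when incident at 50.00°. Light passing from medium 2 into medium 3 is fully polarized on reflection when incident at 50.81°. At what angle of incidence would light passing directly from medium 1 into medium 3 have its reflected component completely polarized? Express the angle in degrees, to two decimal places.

Each Brewster angle gives a ratio: n₂/n₁ = tan 50.00° = 1.1918, n₃/n₂ = tan 50.81° = 1.2266.
So n₃/n₁ = (n₂/n₁)(n₃/n₂) = 1.1918 × 1.2266 = 1.4618.
θ_B(1→3) = arctan(1.4618) = 55.62°.

θ_B ≈ 55.62°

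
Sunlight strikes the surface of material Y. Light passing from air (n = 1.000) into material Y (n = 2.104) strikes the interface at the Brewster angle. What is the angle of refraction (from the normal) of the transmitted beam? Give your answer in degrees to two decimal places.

First find Brewster's angle: tan θ_B = 2.104/1.000 = 2.1040, giving θ_B = 64.58°.
The refracted ray is perpendicular to the reflected ray, so θ_t = 90° − θ_B = 25.42°.

θ_t ≈ 25.42°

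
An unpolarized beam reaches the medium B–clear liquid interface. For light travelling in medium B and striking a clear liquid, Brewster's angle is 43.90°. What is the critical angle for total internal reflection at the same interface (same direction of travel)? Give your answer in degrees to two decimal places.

θ_c ≈ 74.22°

From Brewster, n₂/n₁ = tan θ_B = tan 43.90° = 0.9623.
Then sin θ_c = n₂/n₁ = 0.9623, so θ_c = arcsin 0.9623 = 74.22°.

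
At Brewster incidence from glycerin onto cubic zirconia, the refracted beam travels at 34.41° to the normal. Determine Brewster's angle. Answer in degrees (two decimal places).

Since the reflected and refracted rays are at right angles at the polarizing angle, θ_B + θ_t = 90°.
So θ_B = 90° − θ_t = 90° − 34.41° = 55.59°.

θ_B ≈ 55.59°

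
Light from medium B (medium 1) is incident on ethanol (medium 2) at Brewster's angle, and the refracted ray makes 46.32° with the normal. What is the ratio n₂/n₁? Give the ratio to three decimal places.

θ_B + θ_t = 90°, so θ_B = 90° − 46.32° = 43.68°.
tan θ_B = n₂/n₁, so n₂/n₁ = tan 43.68° = 0.955.

n₂/n₁ ≈ 0.955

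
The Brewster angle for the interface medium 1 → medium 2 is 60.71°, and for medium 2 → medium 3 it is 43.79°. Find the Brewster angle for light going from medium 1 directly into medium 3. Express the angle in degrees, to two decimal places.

n₂/n₁ = tan 60.71° = 1.7827 and n₃/n₂ = tan 43.79° = 0.9586.
So n₃/n₁ = (n₂/n₁)(n₃/n₂) = 1.7827 × 0.9586 = 1.7090.
θ_B(1→3) = arctan(1.7090) = 59.67°.

θ_B ≈ 59.67°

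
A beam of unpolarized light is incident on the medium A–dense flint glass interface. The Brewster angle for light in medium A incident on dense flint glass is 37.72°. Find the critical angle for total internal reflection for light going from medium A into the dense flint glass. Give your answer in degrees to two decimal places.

θ_c ≈ 50.66°

tan θ_B = n₂/n₁ = tan 37.72° = 0.7734.
Total internal reflection: sin θ_c = n₂/n₁ = 0.7734.
θ_c = arcsin(0.7734) = 50.66°.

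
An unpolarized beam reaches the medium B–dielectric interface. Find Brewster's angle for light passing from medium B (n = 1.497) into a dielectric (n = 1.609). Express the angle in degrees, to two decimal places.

θ_B ≈ 47.07°

At Brewster's angle the reflected and refracted rays are perpendicular, which with Snell's law gives tan θ_B = n₂/n₁.
Brewster's condition: tan θ_B = n₂/n₁ = 1.609/1.497 = 1.0748.
So θ_B = arctan 1.0748 = 47.07°.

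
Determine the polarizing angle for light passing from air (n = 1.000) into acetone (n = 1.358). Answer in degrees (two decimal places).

θ_B ≈ 53.63°

At Brewster's angle the reflected and refracted rays are perpendicular, which with Snell's law gives tan θ_B = n₂/n₁.
Brewster's condition: tan θ_B = n₂/n₁ = 1.358/1.000 = 1.3580. Taking the arctangent, θ_B = 53.63°.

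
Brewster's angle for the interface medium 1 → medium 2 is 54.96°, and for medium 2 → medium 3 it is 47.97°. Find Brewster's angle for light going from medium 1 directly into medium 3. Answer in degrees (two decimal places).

tan θ_B(1→2) = n₂/n₁ = tan 54.96° = 1.4260.
tan θ_B(2→3) = n₃/n₂ = tan 47.97° = 1.1094.
n₃/n₁ = 1.5821. Then tan θ_B(1→3) = n₃/n₁, so θ_B(1→3) = arctan(1.5821) = 57.70°.

θ_B ≈ 57.70°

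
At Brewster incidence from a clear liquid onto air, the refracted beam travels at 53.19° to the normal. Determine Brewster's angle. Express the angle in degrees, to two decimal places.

At Brewster's angle the reflected and refracted rays are perpendicular, so θ_B + θ_t = 90°.
θ_B = 90° − 53.19° = 36.81°.

θ_B ≈ 36.81°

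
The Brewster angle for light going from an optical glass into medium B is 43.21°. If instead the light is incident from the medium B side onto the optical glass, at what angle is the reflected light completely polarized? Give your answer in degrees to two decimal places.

Reversing the direction swaps n₁ and n₂, so tan θ_B' = 1/tan θ_B and θ_B' = 90° − θ_B.
Hence θ_B' = 90° − 43.21° = 46.79°.

θ_B' ≈ 46.79°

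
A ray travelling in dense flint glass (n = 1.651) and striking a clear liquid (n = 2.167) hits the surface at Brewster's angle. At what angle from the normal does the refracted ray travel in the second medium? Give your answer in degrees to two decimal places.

tan θ_B = n₂/n₁ = 2.167/1.651 = 1.3125, so θ_B = 52.70°.
At Brewster's angle the reflected and refracted rays are perpendicular, so θ_t = 90° − θ_B = 90° − 52.70° = 37.30°.

θ_t ≈ 37.30°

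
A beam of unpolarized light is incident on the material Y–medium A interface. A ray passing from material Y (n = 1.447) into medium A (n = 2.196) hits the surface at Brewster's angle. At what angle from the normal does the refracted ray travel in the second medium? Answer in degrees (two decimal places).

First find Brewster's angle: tan θ_B = 2.196/1.447 = 1.5176, giving θ_B = 56.62°.
Since θ_B + θ_t = 90° at Brewster incidence, θ_t = 90° − 56.62° = 33.38°.

θ_t ≈ 33.38°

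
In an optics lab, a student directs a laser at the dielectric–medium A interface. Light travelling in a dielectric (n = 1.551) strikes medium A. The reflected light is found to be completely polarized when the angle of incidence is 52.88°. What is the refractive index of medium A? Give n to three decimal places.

Full polarization of the reflected beam means tan θ_B = n₂/n₁, where n₁ is the incident medium (a dielectric).
n₂ = n₁ tan θ_B = 1.551 × tan 52.88° = 2.049.

n ≈ 2.049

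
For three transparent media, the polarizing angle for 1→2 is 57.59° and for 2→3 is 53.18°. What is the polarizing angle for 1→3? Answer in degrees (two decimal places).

θ_B ≈ 64.58°

n₂/n₁ = tan 57.59° = 1.5751 and n₃/n₂ = tan 53.18° = 1.3358.
Multiplying, n₃/n₁ = 1.5751 × 1.3358 = 2.1040, and θ_B(1→3) = arctan 2.1040 = 64.58°.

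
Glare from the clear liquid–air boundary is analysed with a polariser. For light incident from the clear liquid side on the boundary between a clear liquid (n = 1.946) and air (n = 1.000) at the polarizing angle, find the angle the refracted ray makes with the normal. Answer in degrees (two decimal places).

θ_t ≈ 62.80°

θ_B = arctan(n₂/n₁) = arctan(1.000/1.946) = 27.20°.
At Brewster's angle the reflected and refracted rays are perpendicular, so θ_t = 90° − θ_B = 90° − 27.20° = 62.80°.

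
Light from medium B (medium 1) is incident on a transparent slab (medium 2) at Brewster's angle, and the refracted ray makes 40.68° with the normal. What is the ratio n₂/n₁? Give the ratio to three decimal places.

θ_B + θ_t = 90°, so θ_B = 90° − 40.68° = 49.32°.
tan θ_B = n₂/n₁, so n₂/n₁ = tan 49.32° = 1.163.

n₂/n₁ ≈ 1.163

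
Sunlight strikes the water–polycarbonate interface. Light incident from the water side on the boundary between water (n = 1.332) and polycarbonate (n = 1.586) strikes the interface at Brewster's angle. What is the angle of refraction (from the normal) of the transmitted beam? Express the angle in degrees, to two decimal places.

θ_t ≈ 40.03°

tan θ_B = n₂/n₁ = 1.586/1.332 = 1.1907, so θ_B = 49.97°.
The refracted ray is perpendicular to the reflected ray, so θ_t = 90° − θ_B = 40.03°.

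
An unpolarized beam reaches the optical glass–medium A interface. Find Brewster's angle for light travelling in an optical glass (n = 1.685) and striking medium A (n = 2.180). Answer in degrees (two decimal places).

tan θ_B = n₂/n₁ = 2.180/1.685 = 1.2938. Taking the arctangent, θ_B = 52.30°.

θ_B ≈ 52.30°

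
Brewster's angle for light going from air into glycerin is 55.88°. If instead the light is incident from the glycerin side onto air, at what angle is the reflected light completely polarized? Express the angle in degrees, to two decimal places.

θ_B' ≈ 34.12°

tan θ_B' = n₁/n₂ = 1/tan θ_B, so θ_B' = 90° − θ_B.
θ_B' = 90° − 55.88° = 34.12°.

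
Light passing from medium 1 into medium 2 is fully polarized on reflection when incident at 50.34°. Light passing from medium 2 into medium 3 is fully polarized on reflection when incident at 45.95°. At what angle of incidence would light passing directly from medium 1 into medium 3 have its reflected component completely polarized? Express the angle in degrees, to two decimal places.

θ_B ≈ 51.27°

tan θ_B(1→2) = n₂/n₁ = tan 50.34° = 1.2062.
tan θ_B(2→3) = n₃/n₂ = tan 45.95° = 1.0337.
Multiplying, n₃/n₁ = 1.2062 × 1.0337 = 1.2469, and θ_B(1→3) = arctan 1.2469 = 51.27°.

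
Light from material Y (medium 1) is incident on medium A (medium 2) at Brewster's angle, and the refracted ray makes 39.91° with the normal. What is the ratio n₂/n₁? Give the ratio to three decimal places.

At Brewster incidence θ_B = 90° − θ_t = 90° − 39.91° = 50.09°.
tan θ_B = n₂/n₁, so n₂/n₁ = tan 50.09° = 1.196.

n₂/n₁ ≈ 1.196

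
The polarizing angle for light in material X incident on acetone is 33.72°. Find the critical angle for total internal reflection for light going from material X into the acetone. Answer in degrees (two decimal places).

θ_c ≈ 41.87°

tan θ_B = n₂/n₁ = tan 33.72° = 0.6674.
Total internal reflection: sin θ_c = n₂/n₁ = 0.6674.
θ_c = arcsin(0.6674) = 41.87°.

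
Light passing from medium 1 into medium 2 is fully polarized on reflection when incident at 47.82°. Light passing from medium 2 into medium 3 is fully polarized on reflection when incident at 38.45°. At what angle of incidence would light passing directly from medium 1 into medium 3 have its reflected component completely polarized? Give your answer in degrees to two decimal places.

θ_B ≈ 41.23°

n₂/n₁ = tan 47.82° = 1.1036 and n₃/n₂ = tan 38.45° = 0.7940.
Multiplying, n₃/n₁ = 1.1036 × 0.7940 = 0.8763, and θ_B(1→3) = arctan 0.8763 = 41.23°.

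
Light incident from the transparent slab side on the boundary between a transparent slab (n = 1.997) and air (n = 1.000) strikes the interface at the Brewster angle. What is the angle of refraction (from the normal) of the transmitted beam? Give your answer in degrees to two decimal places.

tan θ_B = n₂/n₁ = 1.000/1.997 = 0.5008, so θ_B = 26.60°.
Since θ_B + θ_t = 90° at Brewster incidence, θ_t = 90° − 26.60° = 63.40°.

θ_t ≈ 63.40°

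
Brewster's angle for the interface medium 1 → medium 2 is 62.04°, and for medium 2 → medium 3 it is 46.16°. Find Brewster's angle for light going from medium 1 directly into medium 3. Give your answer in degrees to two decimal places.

θ_B ≈ 62.99°

n₂/n₁ = tan 62.04° = 1.8839 and n₃/n₂ = tan 46.16° = 1.0413.
Multiplying, n₃/n₁ = 1.8839 × 1.0413 = 1.9618, and θ_B(1→3) = arctan 1.9618 = 62.99°.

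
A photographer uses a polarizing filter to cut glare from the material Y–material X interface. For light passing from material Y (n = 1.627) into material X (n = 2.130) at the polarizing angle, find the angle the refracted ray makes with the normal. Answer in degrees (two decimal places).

θ_t ≈ 37.37°

θ_B = arctan(n₂/n₁) = arctan(2.130/1.627) = 52.63°.
Since θ_B + θ_t = 90° at Brewster incidence, θ_t = 90° − 52.63° = 37.37°.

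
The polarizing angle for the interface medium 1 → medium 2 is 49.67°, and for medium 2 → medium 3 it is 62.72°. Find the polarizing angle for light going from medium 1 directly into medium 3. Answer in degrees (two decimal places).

Each Brewster angle gives a ratio: n₂/n₁ = tan 49.67° = 1.1779, n₃/n₂ = tan 62.72° = 1.9391.
So n₃/n₁ = (n₂/n₁)(n₃/n₂) = 1.1779 × 1.9391 = 2.2841.
θ_B(1→3) = arctan(2.2841) = 66.36°.

θ_B ≈ 66.36°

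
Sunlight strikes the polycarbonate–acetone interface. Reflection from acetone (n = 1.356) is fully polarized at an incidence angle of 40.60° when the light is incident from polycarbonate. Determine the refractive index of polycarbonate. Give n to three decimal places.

n ≈ 1.582

At the polarizing angle, tan θ_B = n₂/n₁ with n₁ on the incident side (polycarbonate) and n₂ on the transmitted side (acetone).
n₁ = n₂ / tan θ_B = 1.356 / tan 40.60° = 1.582.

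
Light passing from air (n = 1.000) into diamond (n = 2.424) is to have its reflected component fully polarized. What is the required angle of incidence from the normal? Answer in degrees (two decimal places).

θ_B ≈ 67.58°

Here n₂/n₁ = 2.424/1.000 = 2.4240, and Brewster's law gives tan θ_B = n₂/n₁.
θ_B = arctan(2.4240) = 67.58°.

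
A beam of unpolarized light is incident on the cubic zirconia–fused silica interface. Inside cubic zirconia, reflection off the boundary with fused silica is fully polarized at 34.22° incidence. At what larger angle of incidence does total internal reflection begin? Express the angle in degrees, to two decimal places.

n₂/n₁ = tan 34.22° = 0.6801; the critical angle satisfies sin θ_c = n₂/n₁.
θ_c = arcsin(0.6801) = 42.85°.

θ_c ≈ 42.85°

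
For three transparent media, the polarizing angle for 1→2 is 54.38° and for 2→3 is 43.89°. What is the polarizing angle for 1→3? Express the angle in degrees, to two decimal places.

n₂/n₁ = tan 54.38° = 1.3958 and n₃/n₂ = tan 43.89° = 0.9620.
n₃/n₁ = 1.3427. Then tan θ_B(1→3) = n₃/n₁, so θ_B(1→3) = arctan(1.3427) = 53.32°.

θ_B ≈ 53.32°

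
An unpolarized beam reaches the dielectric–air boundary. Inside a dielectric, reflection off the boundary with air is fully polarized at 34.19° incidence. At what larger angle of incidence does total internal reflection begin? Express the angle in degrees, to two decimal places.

From Brewster, n₂/n₁ = tan θ_B = tan 34.19° = 0.6793.
Then sin θ_c = n₂/n₁ = 0.6793, so θ_c = arcsin 0.6793 = 42.79°.

θ_c ≈ 42.79°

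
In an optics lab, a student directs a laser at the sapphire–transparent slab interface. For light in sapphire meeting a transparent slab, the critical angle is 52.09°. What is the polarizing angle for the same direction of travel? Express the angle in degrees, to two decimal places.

At the critical angle sin θ_c = n₂/n₁, giving n₂/n₁ = sin 52.09° = 0.7890.
Then tan θ_B = n₂/n₁ = 0.7890, so θ_B = arctan 0.7890 = 38.27°.

θ_B ≈ 38.27°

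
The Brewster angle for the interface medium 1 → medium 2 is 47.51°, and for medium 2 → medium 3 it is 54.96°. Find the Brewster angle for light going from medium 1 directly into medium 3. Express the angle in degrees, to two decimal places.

Each Brewster angle gives a ratio: n₂/n₁ = tan 47.51° = 1.0917, n₃/n₂ = tan 54.96° = 1.4260.
Multiplying, n₃/n₁ = 1.0917 × 1.4260 = 1.5568, and θ_B(1→3) = arctan 1.5568 = 57.29°.

θ_B ≈ 57.29°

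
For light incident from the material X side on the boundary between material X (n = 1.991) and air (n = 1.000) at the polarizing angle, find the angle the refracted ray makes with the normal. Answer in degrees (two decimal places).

First find Brewster's angle: tan θ_B = 1.000/1.991 = 0.5023, giving θ_B = 26.67°.
The refracted ray is perpendicular to the reflected ray, so θ_t = 90° − θ_B = 63.33°.

θ_t ≈ 63.33°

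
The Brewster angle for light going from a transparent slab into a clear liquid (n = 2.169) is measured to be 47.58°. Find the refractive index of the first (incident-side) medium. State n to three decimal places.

Brewster's law: tan θ_B = n₂/n₁ (light incident in a transparent slab, refracted into a clear liquid).
n₁ = n₂ / tan θ_B = 2.169 / tan 47.58° = 1.982.

n ≈ 1.982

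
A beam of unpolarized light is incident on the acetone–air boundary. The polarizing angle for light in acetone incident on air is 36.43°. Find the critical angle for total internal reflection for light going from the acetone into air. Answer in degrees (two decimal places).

tan θ_B = n₂/n₁ = tan 36.43° = 0.7381.
Total internal reflection: sin θ_c = n₂/n₁ = 0.7381.
θ_c = arcsin(0.7381) = 47.57°.

θ_c ≈ 47.57°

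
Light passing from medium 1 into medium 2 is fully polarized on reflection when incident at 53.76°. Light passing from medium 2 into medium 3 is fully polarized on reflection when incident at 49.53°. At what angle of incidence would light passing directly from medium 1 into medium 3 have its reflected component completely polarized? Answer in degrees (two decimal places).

θ_B ≈ 57.98°

tan θ_B(1→2) = n₂/n₁ = tan 53.76° = 1.3643.
tan θ_B(2→3) = n₃/n₂ = tan 49.53° = 1.1721.
Multiplying, n₃/n₁ = 1.3643 × 1.1721 = 1.5991, and θ_B(1→3) = arctan 1.5991 = 57.98°.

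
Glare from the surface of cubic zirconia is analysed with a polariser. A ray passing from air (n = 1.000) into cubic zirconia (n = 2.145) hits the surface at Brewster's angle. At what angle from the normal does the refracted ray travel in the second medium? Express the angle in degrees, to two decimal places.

tan θ_B = n₂/n₁ = 2.145/1.000 = 2.1450, so θ_B = 65.01°.
At Brewster's angle the reflected and refracted rays are perpendicular, so θ_t = 90° − θ_B = 90° − 65.01° = 24.99°.

θ_t ≈ 24.99°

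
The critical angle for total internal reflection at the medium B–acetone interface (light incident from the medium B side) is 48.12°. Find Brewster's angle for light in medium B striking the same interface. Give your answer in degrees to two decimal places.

θ_B ≈ 36.67°

sin θ_c = n₂/n₁, so n₂/n₁ = sin 48.12° = 0.7445.
Brewster: tan θ_B = n₂/n₁ = 0.7445.
θ_B = arctan(0.7445) = 36.67°.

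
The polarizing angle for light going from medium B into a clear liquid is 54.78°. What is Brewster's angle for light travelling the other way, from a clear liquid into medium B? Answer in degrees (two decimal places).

tan θ_B' = n₁/n₂ = 1/tan θ_B, so θ_B' = 90° − θ_B.
θ_B' = 90° − 54.78° = 35.22°.

θ_B' ≈ 35.22°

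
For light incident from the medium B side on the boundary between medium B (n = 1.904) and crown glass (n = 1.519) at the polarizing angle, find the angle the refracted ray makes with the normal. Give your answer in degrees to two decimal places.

θ_t ≈ 51.42°

First find Brewster's angle: tan θ_B = 1.519/1.904 = 0.7978, giving θ_B = 38.58°.
Since θ_B + θ_t = 90° at Brewster incidence, θ_t = 90° − 38.58° = 51.42°.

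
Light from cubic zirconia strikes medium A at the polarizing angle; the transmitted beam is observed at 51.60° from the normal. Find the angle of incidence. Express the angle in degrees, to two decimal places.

θ_B ≈ 38.40°

At Brewster's angle the reflected and refracted rays are perpendicular, so θ_B + θ_t = 90°.
So θ_B = 90° − θ_t = 90° − 51.60° = 38.40°.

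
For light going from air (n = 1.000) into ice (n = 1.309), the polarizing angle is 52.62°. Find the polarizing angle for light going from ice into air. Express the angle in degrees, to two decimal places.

θ_B' ≈ 37.38°

tan θ_B' = n₁/n₂ = 1/tan θ_B, so θ_B' = 90° − θ_B.
θ_B' = 90° − 52.62° = 37.38°.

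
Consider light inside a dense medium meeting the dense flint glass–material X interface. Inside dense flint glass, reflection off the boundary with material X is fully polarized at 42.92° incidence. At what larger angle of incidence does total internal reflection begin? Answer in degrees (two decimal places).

θ_c ≈ 68.42°

tan θ_B = n₂/n₁ = tan 42.92° = 0.9299.
Total internal reflection: sin θ_c = n₂/n₁ = 0.9299.
θ_c = arcsin(0.9299) = 68.42°.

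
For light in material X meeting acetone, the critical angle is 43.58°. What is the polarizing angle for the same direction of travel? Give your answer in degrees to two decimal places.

n₂/n₁ = sin θ_c = sin 43.58° = 0.6894.
tan θ_B equals the same ratio, so θ_B = arctan(0.6894) = 34.58°.

θ_B ≈ 34.58°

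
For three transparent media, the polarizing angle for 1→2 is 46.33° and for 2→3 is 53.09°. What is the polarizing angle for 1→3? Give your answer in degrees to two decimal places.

θ_B ≈ 54.36°

Each Brewster angle gives a ratio: n₂/n₁ = tan 46.33° = 1.0475, n₃/n₂ = tan 53.09° = 1.3314.
So n₃/n₁ = (n₂/n₁)(n₃/n₂) = 1.0475 × 1.3314 = 1.3947.
θ_B(1→3) = arctan(1.3947) = 54.36°.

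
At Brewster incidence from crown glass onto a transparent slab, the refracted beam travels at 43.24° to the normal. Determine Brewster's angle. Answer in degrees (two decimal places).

θ_B ≈ 46.76°

Brewster's condition makes the reflected and refracted beams perpendicular: θ_B + θ_t = 90°.
θ_B = 90° − 43.24° = 46.76°.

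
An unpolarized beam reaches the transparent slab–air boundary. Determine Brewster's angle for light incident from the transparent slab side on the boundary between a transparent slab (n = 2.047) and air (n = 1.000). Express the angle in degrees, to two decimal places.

θ_B ≈ 26.04°

Here n₂/n₁ = 1.000/2.047 = 0.4885, and Brewster's law gives tan θ_B = n₂/n₁.
So θ_B = arctan 0.4885 = 26.04°.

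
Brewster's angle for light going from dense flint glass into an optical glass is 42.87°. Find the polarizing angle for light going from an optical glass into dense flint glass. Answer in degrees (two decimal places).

Reversing the direction swaps n₁ and n₂, so tan θ_B' = 1/tan θ_B and θ_B' = 90° − θ_B.
Hence θ_B' = 90° − 42.87° = 47.13°.

θ_B' ≈ 47.13°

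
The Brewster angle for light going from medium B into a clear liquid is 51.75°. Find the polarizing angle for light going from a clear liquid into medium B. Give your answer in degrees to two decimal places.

θ_B' ≈ 38.25°

The two Brewster angles are complementary: θ_B' = 90° − θ_B = 90° − 51.75° = 38.25°.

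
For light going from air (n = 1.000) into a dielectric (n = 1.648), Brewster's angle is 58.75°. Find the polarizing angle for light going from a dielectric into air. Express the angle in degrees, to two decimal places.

The two Brewster angles are complementary: θ_B' = 90° − θ_B = 90° − 58.75° = 31.25°.

θ_B' ≈ 31.25°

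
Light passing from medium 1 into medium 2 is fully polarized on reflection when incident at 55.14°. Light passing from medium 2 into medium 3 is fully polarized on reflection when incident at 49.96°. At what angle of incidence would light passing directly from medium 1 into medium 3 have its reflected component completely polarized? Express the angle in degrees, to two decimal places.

tan θ_B(1→2) = n₂/n₁ = tan 55.14° = 1.4356.
tan θ_B(2→3) = n₃/n₂ = tan 49.96° = 1.1901.
n₃/n₁ = 1.7085. Then tan θ_B(1→3) = n₃/n₁, so θ_B(1→3) = arctan(1.7085) = 59.66°.

θ_B ≈ 59.66°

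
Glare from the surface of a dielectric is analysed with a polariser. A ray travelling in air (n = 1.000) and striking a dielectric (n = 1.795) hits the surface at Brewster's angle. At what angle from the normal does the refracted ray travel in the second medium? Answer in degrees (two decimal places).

θ_t ≈ 29.12°

tan θ_B = n₂/n₁ = 1.795/1.000 = 1.7950, so θ_B = 60.88°.
The refracted ray is perpendicular to the reflected ray, so θ_t = 90° − θ_B = 29.12°.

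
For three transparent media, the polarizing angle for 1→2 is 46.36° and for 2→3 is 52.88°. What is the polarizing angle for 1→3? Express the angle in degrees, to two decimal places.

Each Brewster angle gives a ratio: n₂/n₁ = tan 46.36° = 1.0486, n₃/n₂ = tan 52.88° = 1.3213.
n₃/n₁ = 1.3855. Then tan θ_B(1→3) = n₃/n₁, so θ_B(1→3) = arctan(1.3855) = 54.18°.

θ_B ≈ 54.18°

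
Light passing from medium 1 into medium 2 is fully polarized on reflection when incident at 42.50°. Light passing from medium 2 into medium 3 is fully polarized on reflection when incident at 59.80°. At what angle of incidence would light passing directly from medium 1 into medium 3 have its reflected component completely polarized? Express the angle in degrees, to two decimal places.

tan θ_B(1→2) = n₂/n₁ = tan 42.50° = 0.9163.
tan θ_B(2→3) = n₃/n₂ = tan 59.80° = 1.7182.
Multiplying, n₃/n₁ = 0.9163 × 1.7182 = 1.5744, and θ_B(1→3) = arctan 1.5744 = 57.58°.

θ_B ≈ 57.58°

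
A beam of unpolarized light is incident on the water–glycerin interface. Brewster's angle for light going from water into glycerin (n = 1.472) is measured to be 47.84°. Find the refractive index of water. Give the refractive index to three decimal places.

n ≈ 1.333

Full polarization of the reflected beam means tan θ_B = n₂/n₁, where n₁ is the incident medium (water).
n₁ = n₂ / tan θ_B = 1.472 / tan 47.84° = 1.333.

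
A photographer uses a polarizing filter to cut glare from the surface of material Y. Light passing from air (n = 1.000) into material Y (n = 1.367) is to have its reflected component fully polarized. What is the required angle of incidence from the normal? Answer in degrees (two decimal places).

θ_B ≈ 53.81°

At Brewster's angle the reflected and refracted rays are perpendicular, which with Snell's law gives tan θ_B = n₂/n₁.
Brewster's condition: tan θ_B = n₂/n₁ = 1.367/1.000 = 1.3670.
So θ_B = arctan 1.3670 = 53.81°.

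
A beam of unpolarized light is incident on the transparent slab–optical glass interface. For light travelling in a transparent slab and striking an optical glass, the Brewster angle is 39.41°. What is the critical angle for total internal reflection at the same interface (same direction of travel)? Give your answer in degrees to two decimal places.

θ_c ≈ 55.26°

n₂/n₁ = tan 39.41° = 0.8217; the critical angle satisfies sin θ_c = n₂/n₁.
θ_c = arcsin(0.8217) = 55.26°.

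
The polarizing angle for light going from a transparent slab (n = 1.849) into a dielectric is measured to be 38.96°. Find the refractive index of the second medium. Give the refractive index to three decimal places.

n ≈ 1.495

Brewster's law: tan θ_B = n₂/n₁ (light incident in a transparent slab, refracted into a dielectric).
n₂ = n₁ tan θ_B = 1.849 × tan 38.96° = 1.495.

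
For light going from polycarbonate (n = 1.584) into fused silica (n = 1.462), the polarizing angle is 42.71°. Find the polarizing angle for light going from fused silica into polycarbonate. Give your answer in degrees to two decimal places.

θ_B' ≈ 47.29°

tan θ_B' = n₁/n₂ = 1/tan θ_B, so θ_B' = 90° − θ_B.
θ_B' = 90° − 42.71° = 47.29°.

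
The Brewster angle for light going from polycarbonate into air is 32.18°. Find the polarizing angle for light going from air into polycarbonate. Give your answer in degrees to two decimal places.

The two Brewster angles are complementary: θ_B' = 90° − θ_B = 90° − 32.18° = 57.82°.

θ_B' ≈ 57.82°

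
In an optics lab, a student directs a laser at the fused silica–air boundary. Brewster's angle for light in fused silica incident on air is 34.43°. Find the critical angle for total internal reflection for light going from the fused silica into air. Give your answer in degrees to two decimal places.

θ_c ≈ 43.27°

n₂/n₁ = tan 34.43° = 0.6855; the critical angle satisfies sin θ_c = n₂/n₁.
θ_c = arcsin(0.6855) = 43.27°.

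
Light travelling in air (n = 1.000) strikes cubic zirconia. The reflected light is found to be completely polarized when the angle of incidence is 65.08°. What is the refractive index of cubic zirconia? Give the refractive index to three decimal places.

Brewster's law: tan θ_B = n₂/n₁ (light incident in air, refracted into cubic zirconia).
n₂ = n₁ tan θ_B = 1.000 × tan 65.08° = 2.152.

n ≈ 2.152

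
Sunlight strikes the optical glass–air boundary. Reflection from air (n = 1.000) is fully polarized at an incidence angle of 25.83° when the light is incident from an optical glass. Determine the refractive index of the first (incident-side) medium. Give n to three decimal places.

n ≈ 2.066

Brewster's law: tan θ_B = n₂/n₁ (light incident in an optical glass, refracted into air).
n₁ = n₂ / tan θ_B = 1.000 / tan 25.83° = 2.066.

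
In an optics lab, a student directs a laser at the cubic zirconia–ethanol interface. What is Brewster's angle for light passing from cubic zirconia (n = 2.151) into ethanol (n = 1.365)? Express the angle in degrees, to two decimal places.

tan θ_B = n₂/n₁ = 1.365/2.151 = 0.6346.
So θ_B = arctan 0.6346 = 32.40°.

θ_B ≈ 32.40°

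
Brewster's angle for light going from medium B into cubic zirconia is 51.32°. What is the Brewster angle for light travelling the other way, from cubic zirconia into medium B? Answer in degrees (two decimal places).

θ_B' ≈ 38.68°

The two Brewster angles are complementary: θ_B' = 90° − θ_B = 90° − 51.32° = 38.68°.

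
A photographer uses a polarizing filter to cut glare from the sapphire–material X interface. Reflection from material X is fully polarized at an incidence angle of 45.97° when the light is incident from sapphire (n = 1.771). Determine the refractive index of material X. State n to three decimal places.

n ≈ 1.832

Full polarization of the reflected beam means tan θ_B = n₂/n₁, where n₁ is the incident medium (sapphire).
n₂ = n₁ tan θ_B = 1.771 × tan 45.97° = 1.832.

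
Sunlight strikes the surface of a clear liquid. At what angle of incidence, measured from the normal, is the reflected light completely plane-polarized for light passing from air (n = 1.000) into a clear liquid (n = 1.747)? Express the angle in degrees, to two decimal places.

θ_B ≈ 60.21°

At Brewster's angle the reflected and refracted rays are perpendicular, which with Snell's law gives tan θ_B = n₂/n₁.
tan θ_B = n₂/n₁ = 1.747/1.000 = 1.7470.
So θ_B = arctan 1.7470 = 60.21°.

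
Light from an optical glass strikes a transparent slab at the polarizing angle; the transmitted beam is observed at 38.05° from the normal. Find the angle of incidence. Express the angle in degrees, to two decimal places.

θ_B ≈ 51.95°

Since the reflected and refracted rays are at right angles at the polarizing angle, θ_B + θ_t = 90°.
So θ_B = 90° − θ_t = 90° − 38.05° = 51.95°.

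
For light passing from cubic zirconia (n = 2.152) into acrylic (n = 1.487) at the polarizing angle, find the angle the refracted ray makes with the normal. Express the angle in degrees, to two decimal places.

θ_t ≈ 55.36°

θ_B = arctan(n₂/n₁) = arctan(1.487/2.152) = 34.64°.
The refracted ray is perpendicular to the reflected ray, so θ_t = 90° − θ_B = 55.36°.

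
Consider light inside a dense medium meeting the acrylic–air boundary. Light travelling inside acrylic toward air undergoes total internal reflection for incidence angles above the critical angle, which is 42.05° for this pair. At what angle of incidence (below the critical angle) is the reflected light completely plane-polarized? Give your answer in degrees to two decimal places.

θ_B ≈ 33.81°

At the critical angle sin θ_c = n₂/n₁, giving n₂/n₁ = sin 42.05° = 0.6698.
Then tan θ_B = n₂/n₁ = 0.6698, so θ_B = arctan 0.6698 = 33.81°.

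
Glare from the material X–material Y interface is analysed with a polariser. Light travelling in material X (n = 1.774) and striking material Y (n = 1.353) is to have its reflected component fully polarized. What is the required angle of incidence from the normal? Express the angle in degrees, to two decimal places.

Brewster's condition: tan θ_B = n₂/n₁ = 1.353/1.774 = 0.7627.
So θ_B = arctan 0.7627 = 37.33°.

θ_B ≈ 37.33°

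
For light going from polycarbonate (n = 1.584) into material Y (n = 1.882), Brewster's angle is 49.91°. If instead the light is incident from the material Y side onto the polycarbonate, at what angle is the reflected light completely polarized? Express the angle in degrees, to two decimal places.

tan θ_B' = n₁/n₂ = 1/tan θ_B, so θ_B' = 90° − θ_B.
θ_B' = 90° − 49.91° = 40.09°.

θ_B' ≈ 40.09°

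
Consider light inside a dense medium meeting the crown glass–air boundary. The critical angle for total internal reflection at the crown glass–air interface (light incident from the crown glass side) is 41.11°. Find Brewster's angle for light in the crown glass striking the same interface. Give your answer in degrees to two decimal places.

At the critical angle sin θ_c = n₂/n₁, giving n₂/n₁ = sin 41.11° = 0.6575.
Then tan θ_B = n₂/n₁ = 0.6575, so θ_B = arctan 0.6575 = 33.33°.

θ_B ≈ 33.33°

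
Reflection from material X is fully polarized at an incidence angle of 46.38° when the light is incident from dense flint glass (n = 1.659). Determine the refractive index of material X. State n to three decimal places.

At the Brewster angle, tan θ_B = n₂/n₁ with n₁ on the incident side (dense flint glass) and n₂ on the transmitted side (material X).
n₂ = n₁ tan θ_B = 1.659 × tan 46.38° = 1.741.

n ≈ 1.741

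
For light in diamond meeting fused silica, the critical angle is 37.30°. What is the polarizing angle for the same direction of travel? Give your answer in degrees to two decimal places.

At the critical angle sin θ_c = n₂/n₁, giving n₂/n₁ = sin 37.30° = 0.6060.
Then tan θ_B = n₂/n₁ = 0.6060, so θ_B = arctan 0.6060 = 31.22°.

θ_B ≈ 31.22°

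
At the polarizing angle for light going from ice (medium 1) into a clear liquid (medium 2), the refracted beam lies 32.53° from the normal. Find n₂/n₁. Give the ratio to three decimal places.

n₂/n₁ ≈ 1.568

θ_B + θ_t = 90°, so θ_B = 90° − 32.53° = 57.47°.
Then n₂/n₁ = tan θ_B = tan 57.47° = 1.568.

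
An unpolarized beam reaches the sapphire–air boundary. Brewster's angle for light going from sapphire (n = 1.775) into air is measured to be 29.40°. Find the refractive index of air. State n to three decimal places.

Brewster's law: tan θ_B = n₂/n₁ (light incident in sapphire, refracted into air).
n₂ = n₁ tan θ_B = 1.775 × tan 29.40° = 1.000.

n ≈ 1.000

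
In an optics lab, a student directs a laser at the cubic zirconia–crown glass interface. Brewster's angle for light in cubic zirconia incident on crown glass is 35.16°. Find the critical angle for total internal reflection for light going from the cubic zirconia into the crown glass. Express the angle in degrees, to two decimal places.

tan θ_B = n₂/n₁ = tan 35.16° = 0.7044.
Total internal reflection: sin θ_c = n₂/n₁ = 0.7044.
θ_c = arcsin(0.7044) = 44.78°.

θ_c ≈ 44.78°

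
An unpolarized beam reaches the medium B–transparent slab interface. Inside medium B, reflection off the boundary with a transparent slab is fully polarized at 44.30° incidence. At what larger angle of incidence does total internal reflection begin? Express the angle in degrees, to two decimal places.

θ_c ≈ 77.38°

n₂/n₁ = tan 44.30° = 0.9759; the critical angle satisfies sin θ_c = n₂/n₁.
θ_c = arcsin(0.9759) = 77.38°.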